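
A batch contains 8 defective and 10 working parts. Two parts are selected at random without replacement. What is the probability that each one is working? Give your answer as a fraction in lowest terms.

P(all working) = 10/18 × 9/17 = 90/306 = 5/17.

5/17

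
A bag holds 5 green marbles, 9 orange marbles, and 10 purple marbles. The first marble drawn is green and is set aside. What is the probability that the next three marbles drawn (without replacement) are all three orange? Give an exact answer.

12/253

With the first marble removed, 9 orange remain out of 23.
P = 9/23 × 8/22 × 7/21 = 504/10626 = 12/253.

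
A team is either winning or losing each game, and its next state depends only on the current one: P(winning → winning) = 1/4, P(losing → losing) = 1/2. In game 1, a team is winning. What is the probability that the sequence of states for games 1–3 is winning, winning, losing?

Game 1 is given. For each transition, use the conditional probability from the current state:
P(winning | winning) = 1/4; P(losing | winning) = 3/4.
P = 1/4 × 3/4 = 3/16.

3/16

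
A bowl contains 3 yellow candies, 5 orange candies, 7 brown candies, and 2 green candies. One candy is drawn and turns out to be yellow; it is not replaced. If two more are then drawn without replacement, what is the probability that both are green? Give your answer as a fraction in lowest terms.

With the first candy removed, 2 green remain out of 16.
P = 2/16 × 1/15 = 2/240 = 1/120.

1/120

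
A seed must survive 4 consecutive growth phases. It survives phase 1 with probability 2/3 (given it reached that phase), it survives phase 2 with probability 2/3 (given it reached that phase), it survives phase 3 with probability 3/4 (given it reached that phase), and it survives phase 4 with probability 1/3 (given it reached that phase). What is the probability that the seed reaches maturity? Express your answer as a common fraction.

The events are sequential, so multiply the conditional probabilities:
P = 2/3 × 2/3 × 3/4 × 1/3 = 12/108 = 1/9.

1/9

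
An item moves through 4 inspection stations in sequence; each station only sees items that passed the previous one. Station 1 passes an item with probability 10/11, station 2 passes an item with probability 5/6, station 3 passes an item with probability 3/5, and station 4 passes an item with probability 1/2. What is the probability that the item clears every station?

Each stage is reached only if all earlier stages succeed, so
P = 10/11 × 5/6 × 3/5 × 1/2 = 150/660 = 5/22.

5/22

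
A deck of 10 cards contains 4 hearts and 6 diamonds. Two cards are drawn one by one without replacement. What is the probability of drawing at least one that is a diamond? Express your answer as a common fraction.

13/15

P(no diamonds) = 4/10 × 3/9 = 12/90 = 2/15.
P(at least one) = 1 − 2/15 = 13/15.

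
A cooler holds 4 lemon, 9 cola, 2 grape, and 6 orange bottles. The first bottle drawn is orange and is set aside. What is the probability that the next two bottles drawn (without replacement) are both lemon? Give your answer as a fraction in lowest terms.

3/95

After the first draw, 4 of the remaining 20 bottles are lemon.
P = 4/20 × 3/19 = 12/380 = 3/95.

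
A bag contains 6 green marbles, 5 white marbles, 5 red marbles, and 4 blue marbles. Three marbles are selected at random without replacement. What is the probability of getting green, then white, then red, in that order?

5/228

Chain rule:
P = 6/20 × 5/19 × 5/18 = 150/6840 = 5/228.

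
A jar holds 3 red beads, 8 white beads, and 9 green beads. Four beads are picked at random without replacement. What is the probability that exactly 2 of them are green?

132/323

One ordering (green drawn first) has probability 9/20 × 8/19 × 11/18 × 10/17 = 7920/116280 = 22/323.
There are C(4,2) = 6 such orderings, each equally likely, so P = 6 × 22/323 = 132/323.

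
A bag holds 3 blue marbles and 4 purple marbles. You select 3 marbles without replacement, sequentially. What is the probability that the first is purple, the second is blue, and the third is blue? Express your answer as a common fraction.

4/35

Multiply the probability of each draw given the previous ones:
P = 4/7 × 3/6 × 2/5 = 24/210 = 4/35.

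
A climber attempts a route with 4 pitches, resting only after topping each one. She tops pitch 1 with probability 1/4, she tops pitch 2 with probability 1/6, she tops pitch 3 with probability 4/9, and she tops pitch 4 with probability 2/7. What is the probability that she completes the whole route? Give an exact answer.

Each stage is reached only if all earlier stages succeed, so
P = 1/4 × 1/6 × 4/9 × 2/7 = 8/1512 = 1/189.

1/189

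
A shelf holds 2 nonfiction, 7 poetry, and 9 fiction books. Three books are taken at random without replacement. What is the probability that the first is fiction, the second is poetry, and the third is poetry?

21/272

Each draw changes the counts, so multiply the conditional probabilities along the sequence:
P = 9/18 × 7/17 × 6/16 = 378/4896 = 21/272.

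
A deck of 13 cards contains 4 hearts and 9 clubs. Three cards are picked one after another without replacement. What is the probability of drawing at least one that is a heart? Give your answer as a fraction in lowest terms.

101/143

P(no hearts) = 9/13 × 8/12 × 7/11 = 504/1716 = 42/143.
P(at least one) = 1 − 42/143 = 101/143.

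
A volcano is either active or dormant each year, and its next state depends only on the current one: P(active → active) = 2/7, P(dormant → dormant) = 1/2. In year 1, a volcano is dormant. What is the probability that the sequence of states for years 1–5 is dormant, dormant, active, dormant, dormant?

Year 1 is given. For each transition, use the conditional probability from the current state:
P(dormant | dormant) = 1/2; P(active | dormant) = 1/2; P(dormant | active) = 5/7; P(dormant | dormant) = 1/2.
P = 1/2 × 1/2 × 5/7 × 1/2 = 5/56.

5/56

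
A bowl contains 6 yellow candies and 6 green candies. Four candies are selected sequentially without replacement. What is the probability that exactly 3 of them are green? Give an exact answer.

8/33

One ordering (green drawn first) has probability 6/12 × 5/11 × 4/10 × 6/9 = 720/11880 = 2/33.
There are C(4,3) = 4 such orderings, each equally likely, so P = 4 × 2/33 = 8/33.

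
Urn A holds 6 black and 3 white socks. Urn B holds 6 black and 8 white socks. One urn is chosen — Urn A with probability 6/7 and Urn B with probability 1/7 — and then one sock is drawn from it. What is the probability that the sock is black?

From Urn A: P(black) = 6/9.
From Urn B: P(black) = 6/14.
Total probability = (6/7)(6/9) + (1/7)(6/14) = 31/49.

31/49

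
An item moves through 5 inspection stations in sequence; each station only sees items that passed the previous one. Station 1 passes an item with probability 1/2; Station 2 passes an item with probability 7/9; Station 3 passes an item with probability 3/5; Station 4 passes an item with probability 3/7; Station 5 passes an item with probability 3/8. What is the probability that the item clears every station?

The events are sequential, so multiply the conditional probabilities:
P = 1/2 × 7/9 × 3/5 × 3/7 × 3/8 = 189/5040 = 3/80.

3/80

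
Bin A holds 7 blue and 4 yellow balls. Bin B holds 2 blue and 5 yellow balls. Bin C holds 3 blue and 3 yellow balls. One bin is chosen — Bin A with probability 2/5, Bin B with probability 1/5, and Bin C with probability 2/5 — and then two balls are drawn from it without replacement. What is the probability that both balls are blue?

1399/5775

From Bin A: P(both blue) = (7/11)(6/10) = 21/55.
From Bin B: P(both blue) = (2/7)(1/6) = 1/21.
From Bin C: P(both blue) = (3/6)(2/5) = 1/5.
Total probability = (2/5)(21/55) + (1/5)(1/21) + (2/5)(1/5) = 1399/5775.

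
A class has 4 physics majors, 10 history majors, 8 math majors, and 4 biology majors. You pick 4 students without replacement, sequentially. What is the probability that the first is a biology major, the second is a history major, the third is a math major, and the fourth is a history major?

Each draw changes the counts, so multiply the conditional probabilities along the sequence:
P = 4/26 × 10/25 × 8/24 × 9/23 = 2880/358800 = 12/1495.

12/1495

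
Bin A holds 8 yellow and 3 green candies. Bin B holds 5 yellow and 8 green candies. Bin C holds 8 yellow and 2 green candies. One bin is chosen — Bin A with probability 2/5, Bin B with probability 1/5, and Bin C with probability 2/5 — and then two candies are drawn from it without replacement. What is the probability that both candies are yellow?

3077/6435

From Bin A: P(both yellow) = (8/11)(7/10) = 28/55.
From Bin B: P(both yellow) = (5/13)(4/12) = 5/39.
From Bin C: P(both yellow) = (8/10)(7/9) = 28/45.
Total probability = (2/5)(28/55) + (1/5)(5/39) + (2/5)(28/45) = 3077/6435.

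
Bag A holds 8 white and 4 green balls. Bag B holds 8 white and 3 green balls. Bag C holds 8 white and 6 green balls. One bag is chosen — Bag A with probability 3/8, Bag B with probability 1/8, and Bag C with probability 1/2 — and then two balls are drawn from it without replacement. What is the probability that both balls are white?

From Bag A: P(both white) = (8/12)(7/11) = 14/33.
From Bag B: P(both white) = (8/11)(7/10) = 28/55.
From Bag C: P(both white) = (8/14)(7/13) = 4/13.
Total probability = (3/8)(14/33) + (1/8)(28/55) + (1/2)(4/13) = 1077/2860.

1077/2860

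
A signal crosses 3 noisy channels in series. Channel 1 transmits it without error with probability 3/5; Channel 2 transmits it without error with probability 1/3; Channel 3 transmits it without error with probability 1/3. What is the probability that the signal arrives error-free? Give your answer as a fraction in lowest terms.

1/15

Multiplying along the chain,
P = 3/5 × 1/3 × 1/3 = 3/45 = 1/15.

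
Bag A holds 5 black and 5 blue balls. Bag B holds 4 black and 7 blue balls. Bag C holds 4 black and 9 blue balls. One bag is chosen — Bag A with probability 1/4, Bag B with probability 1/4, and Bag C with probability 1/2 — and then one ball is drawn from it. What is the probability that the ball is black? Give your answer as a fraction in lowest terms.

423/1144

From Bag A: P(black) = 5/10.
From Bag B: P(black) = 4/11.
From Bag C: P(black) = 4/13.
Total probability = (1/4)(5/10) + (1/4)(4/11) + (1/2)(4/13) = 423/1144.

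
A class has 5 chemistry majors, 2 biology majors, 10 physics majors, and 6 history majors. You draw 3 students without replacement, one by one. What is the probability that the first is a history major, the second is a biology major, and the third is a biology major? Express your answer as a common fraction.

2/1771

Each draw changes the counts, so multiply the conditional probabilities along the sequence:
P = 6/23 × 2/22 × 1/21 = 12/10626 = 2/1771.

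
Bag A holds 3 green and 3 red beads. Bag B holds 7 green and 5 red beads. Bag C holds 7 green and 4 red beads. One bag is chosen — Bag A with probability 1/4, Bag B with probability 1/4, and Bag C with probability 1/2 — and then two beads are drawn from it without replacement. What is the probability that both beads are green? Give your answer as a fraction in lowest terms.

From Bag A: P(both green) = (3/6)(2/5) = 1/5.
From Bag B: P(both green) = (7/12)(6/11) = 7/22.
From Bag C: P(both green) = (7/11)(6/10) = 21/55.
Total probability = (1/4)(1/5) + (1/4)(7/22) + (1/2)(21/55) = 141/440.

141/440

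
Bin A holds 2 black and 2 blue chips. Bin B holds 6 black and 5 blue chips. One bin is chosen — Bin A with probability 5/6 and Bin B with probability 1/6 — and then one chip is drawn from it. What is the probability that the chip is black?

67/132

From Bin A: P(black) = 2/4.
From Bin B: P(black) = 6/11.
Total probability = (5/6)(2/4) + (1/6)(6/11) = 67/132.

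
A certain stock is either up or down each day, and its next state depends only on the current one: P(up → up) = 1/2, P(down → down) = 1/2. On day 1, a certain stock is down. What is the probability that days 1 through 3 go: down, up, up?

Day 1 is given. For each transition, use the conditional probability from the current state:
P(up | down) = 1/2; P(up | up) = 1/2.
P = 1/2 × 1/2 = 1/4.

1/4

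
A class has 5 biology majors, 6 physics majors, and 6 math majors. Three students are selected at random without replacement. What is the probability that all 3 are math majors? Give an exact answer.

1/34

P = 6/17 × 5/16 × 4/15 = 120/4080 = 1/34.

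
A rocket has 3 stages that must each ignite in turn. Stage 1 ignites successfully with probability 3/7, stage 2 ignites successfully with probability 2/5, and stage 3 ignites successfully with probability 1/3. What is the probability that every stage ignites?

2/35

Multiplying along the chain,
P = 3/7 × 2/5 × 1/3 = 6/105 = 2/35.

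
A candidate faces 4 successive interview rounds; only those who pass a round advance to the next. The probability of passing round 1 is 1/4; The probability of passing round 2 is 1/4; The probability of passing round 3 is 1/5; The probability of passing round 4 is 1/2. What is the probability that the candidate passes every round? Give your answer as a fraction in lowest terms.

1/160

The events are sequential, so multiply the conditional probabilities:
P = 1/4 × 1/4 × 1/5 × 1/2 = 1/160.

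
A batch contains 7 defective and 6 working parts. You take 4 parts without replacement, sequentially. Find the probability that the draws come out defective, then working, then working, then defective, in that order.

Chain rule:
P = 7/13 × 6/12 × 5/11 × 6/10 = 1260/17160 = 21/286.

21/286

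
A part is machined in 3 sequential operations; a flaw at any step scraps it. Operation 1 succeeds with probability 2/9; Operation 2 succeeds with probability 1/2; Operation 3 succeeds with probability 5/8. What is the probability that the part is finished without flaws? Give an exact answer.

The events are sequential, so multiply the conditional probabilities:
P = 2/9 × 1/2 × 5/8 = 10/144 = 5/72.

5/72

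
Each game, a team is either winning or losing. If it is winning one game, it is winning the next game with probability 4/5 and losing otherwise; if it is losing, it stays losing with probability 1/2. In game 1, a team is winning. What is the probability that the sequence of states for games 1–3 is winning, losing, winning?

Game 1 is given. For each transition, use the conditional probability from the current state:
P(losing | winning) = 1/5; P(winning | losing) = 1/2.
P = 1/5 × 1/2 = 1/10.

1/10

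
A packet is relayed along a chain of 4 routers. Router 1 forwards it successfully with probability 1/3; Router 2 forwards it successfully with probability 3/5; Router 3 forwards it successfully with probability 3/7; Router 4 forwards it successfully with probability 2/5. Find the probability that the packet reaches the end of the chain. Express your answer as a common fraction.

6/175

Each stage is reached only if all earlier stages succeed, so
P = 1/3 × 3/5 × 3/7 × 2/5 = 18/525 = 6/175.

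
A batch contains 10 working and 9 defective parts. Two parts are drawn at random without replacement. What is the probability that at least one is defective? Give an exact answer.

P(no defective) = 10/19 × 9/18 = 90/342 = 5/19.
P(at least one) = 1 − 5/19 = 14/19.

14/19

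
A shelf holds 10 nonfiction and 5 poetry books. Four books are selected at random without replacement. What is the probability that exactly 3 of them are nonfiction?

40/91

One ordering (nonfiction drawn first) has probability 10/15 × 9/14 × 8/13 × 5/12 = 3600/32760 = 10/91.
There are C(4,3) = 4 such orderings, each equally likely, so P = 4 × 10/91 = 40/91.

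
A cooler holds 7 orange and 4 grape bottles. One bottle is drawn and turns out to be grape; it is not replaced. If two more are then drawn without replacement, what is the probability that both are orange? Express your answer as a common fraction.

After the first draw, 7 of the remaining 10 bottles are orange.
P = 7/10 × 6/9 = 42/90 = 7/15.

7/15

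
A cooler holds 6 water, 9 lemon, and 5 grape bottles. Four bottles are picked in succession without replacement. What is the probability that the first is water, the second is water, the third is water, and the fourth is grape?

Multiply the probability of each draw given the previous ones:
P = 6/20 × 5/19 × 4/18 × 5/17 = 600/116280 = 5/969.

5/969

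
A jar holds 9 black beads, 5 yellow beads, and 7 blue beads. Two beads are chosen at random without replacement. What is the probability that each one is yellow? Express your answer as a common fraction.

1/21

P(every draw is yellow) = 5/21 × 4/20 = 20/420 = 1/21.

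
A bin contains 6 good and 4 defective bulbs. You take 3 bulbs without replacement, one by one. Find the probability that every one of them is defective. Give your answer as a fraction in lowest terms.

P(every draw is defective) = 4/10 × 3/9 × 2/8 = 24/720 = 1/30.

1/30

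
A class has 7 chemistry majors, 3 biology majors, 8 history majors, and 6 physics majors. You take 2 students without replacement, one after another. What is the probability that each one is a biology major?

P(all biology majors) = 3/24 × 2/23 = 6/552 = 1/92.

1/92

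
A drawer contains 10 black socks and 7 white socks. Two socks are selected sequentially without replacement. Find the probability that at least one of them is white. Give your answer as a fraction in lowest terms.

P(no white) = 10/17 × 9/16 = 90/272 = 45/136.
P(at least one) = 1 − 45/136 = 91/136.

91/136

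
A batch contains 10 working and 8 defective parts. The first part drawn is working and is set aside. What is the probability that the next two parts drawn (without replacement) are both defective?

7/34

With the first part removed, 8 defective remain out of 17.
P = 8/17 × 7/16 = 56/272 = 7/34.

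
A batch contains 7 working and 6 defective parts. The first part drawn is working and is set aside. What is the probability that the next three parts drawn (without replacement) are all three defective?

After the first draw, 6 of the remaining 12 parts are defective.
P = 6/12 × 5/11 × 4/10 = 120/1320 = 1/11.

1/11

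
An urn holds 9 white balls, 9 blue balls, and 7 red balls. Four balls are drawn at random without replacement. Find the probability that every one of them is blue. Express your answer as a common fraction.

63/6325

P = 9/25 × 8/24 × 7/23 × 6/22 = 3024/303600 = 63/6325.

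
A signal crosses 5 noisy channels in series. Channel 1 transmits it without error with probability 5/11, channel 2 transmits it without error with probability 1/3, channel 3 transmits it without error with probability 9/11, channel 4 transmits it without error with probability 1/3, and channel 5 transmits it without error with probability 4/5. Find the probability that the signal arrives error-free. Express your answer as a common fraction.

4/121

The events are sequential, so multiply the conditional probabilities:
P = 5/11 × 1/3 × 9/11 × 1/3 × 4/5 = 180/5445 = 4/121.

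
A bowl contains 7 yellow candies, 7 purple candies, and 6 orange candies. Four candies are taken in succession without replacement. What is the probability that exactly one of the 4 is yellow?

2002/4845

One ordering (yellow drawn first) has probability 7/20 × 13/19 × 12/18 × 11/17 = 12012/116280 = 1001/9690.
There are C(4,1) = 4 such orderings, each equally likely, so P = 4 × 1001/9690 = 2002/4845.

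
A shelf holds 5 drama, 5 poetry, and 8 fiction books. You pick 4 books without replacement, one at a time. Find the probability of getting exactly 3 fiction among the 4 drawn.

28/153

One ordering (fiction drawn first) has probability 8/18 × 7/17 × 6/16 × 10/15 = 3360/73440 = 7/153.
There are C(4,3) = 4 such orderings, each equally likely, so P = 4 × 7/153 = 28/153.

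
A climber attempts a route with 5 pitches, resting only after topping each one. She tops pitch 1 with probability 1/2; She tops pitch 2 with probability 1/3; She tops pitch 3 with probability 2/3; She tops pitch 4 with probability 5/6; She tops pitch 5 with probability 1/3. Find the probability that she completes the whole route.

Multiplying along the chain,
P = 1/2 × 1/3 × 2/3 × 5/6 × 1/3 = 10/324 = 5/162.

5/162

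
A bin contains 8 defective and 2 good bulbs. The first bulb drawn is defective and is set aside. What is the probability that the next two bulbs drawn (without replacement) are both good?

After the first draw, 2 of the remaining 9 bulbs are good.
P = 2/9 × 1/8 = 2/72 = 1/36.

1/36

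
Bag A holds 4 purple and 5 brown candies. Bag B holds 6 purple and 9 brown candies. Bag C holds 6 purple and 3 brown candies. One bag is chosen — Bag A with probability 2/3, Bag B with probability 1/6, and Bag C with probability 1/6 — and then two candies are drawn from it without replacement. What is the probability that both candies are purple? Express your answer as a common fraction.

103/504

From Bag A: P(both purple) = (4/9)(3/8) = 1/6.
From Bag B: P(both purple) = (6/15)(5/14) = 1/7.
From Bag C: P(both purple) = (6/9)(5/8) = 5/12.
Total probability = (2/3)(1/6) + (1/6)(1/7) + (1/6)(5/12) = 103/504.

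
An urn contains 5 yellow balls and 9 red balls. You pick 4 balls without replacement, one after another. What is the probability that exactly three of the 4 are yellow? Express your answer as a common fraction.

One ordering (yellow drawn first) has probability 5/14 × 4/13 × 3/12 × 9/11 = 540/24024 = 45/2002.
There are C(4,3) = 4 such orderings, each equally likely, so P = 4 × 45/2002 = 90/1001.

90/1001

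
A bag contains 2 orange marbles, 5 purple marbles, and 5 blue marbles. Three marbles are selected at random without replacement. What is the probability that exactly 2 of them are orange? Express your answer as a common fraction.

One ordering (orange drawn first) has probability 2/12 × 1/11 × 10/10 = 20/1320 = 1/66.
There are C(3,2) = 3 such orderings, each equally likely, so P = 3 × 1/66 = 1/22.

1/22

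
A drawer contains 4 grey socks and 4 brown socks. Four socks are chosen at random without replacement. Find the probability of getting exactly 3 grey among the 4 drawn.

8/35

One ordering (grey drawn first) has probability 4/8 × 3/7 × 2/6 × 4/5 = 96/1680 = 2/35.
There are C(4,3) = 4 such orderings, each equally likely, so P = 4 × 2/35 = 8/35.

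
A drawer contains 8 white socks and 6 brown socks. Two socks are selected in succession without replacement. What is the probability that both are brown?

P = 6/14 × 5/13 = 30/182 = 15/91.

15/91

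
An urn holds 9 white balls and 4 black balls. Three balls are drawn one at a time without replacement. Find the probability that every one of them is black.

2/143

P = 4/13 × 3/12 × 2/11 = 24/1716 = 2/143.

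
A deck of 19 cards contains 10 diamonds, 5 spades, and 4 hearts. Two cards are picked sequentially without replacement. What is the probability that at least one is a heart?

22/57

P(no hearts) = 15/19 × 14/18 = 210/342 = 35/57.
P(at least one) = 1 − 35/57 = 22/57.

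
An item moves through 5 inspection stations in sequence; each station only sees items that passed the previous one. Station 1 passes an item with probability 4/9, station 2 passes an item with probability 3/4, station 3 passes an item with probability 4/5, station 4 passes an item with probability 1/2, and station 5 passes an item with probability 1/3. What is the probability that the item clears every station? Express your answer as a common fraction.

2/45

The events are sequential, so multiply the conditional probabilities:
P = 4/9 × 3/4 × 4/5 × 1/2 × 1/3 = 48/1080 = 2/45.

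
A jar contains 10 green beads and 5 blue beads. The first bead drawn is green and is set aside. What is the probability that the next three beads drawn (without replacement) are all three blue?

With the first bead removed, 5 blue remain out of 14.
P = 5/14 × 4/13 × 3/12 = 60/2184 = 5/182.

5/182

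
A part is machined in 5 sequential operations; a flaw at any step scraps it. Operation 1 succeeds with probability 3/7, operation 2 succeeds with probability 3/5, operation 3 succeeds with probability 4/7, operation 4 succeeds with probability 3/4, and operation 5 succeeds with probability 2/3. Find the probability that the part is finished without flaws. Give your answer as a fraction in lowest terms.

The events are sequential, so multiply the conditional probabilities:
P = 3/7 × 3/5 × 4/7 × 3/4 × 2/3 = 216/2940 = 18/245.

18/245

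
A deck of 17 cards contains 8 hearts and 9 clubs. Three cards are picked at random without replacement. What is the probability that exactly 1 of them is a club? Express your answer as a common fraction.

One ordering (a club drawn first) has probability 9/17 × 8/16 × 7/15 = 504/4080 = 21/170.
There are C(3,1) = 3 such orderings, each equally likely, so P = 3 × 21/170 = 63/170.

63/170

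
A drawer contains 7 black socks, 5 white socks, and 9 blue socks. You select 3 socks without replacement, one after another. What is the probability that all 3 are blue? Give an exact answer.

6/95

P = 9/21 × 8/20 × 7/19 = 504/7980 = 6/95.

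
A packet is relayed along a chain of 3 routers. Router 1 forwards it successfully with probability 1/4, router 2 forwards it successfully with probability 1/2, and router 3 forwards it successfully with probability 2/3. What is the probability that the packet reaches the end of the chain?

1/12

Multiplying along the chain,
P = 1/4 × 1/2 × 2/3 = 2/24 = 1/12.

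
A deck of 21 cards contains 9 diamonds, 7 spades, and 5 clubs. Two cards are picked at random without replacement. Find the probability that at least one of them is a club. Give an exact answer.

P(no clubs) = 16/21 × 15/20 = 240/420 = 4/7.
P(at least one) = 1 − 4/7 = 3/7.

3/7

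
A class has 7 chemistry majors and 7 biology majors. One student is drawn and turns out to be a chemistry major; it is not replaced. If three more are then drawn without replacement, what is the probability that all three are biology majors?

After the first draw, 7 of the remaining 13 students are biology majors.
P = 7/13 × 6/12 × 5/11 = 210/1716 = 35/286.

35/286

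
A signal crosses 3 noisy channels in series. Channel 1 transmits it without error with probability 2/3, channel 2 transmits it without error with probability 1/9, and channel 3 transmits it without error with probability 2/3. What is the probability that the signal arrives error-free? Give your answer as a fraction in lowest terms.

4/81

Each stage is reached only if all earlier stages succeed, so
P = 2/3 × 1/9 × 2/3 = 4/81.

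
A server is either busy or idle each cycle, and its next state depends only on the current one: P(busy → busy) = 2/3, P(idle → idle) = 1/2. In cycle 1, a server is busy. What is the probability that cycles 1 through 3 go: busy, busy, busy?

4/9

Cycle 1 is given. For each transition, use the conditional probability from the current state:
P(busy | busy) = 2/3; P(busy | busy) = 2/3.
P = 2/3 × 2/3 = 4/9.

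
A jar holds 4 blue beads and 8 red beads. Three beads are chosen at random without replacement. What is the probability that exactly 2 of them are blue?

12/55

One ordering (blue drawn first) has probability 4/12 × 3/11 × 8/10 = 96/1320 = 4/55.
There are C(3,2) = 3 such orderings, each equally likely, so P = 3 × 4/55 = 12/55.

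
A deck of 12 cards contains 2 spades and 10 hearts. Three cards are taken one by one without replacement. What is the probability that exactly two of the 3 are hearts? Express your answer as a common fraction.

One ordering (hearts drawn first) has probability 10/12 × 9/11 × 2/10 = 180/1320 = 3/22.
There are C(3,2) = 3 such orderings, each equally likely, so P = 3 × 3/22 = 9/22.

9/22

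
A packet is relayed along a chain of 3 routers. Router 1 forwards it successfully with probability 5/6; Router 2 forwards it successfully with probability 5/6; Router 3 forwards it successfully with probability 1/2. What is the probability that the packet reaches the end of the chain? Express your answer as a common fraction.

25/72

Each stage is reached only if all earlier stages succeed, so
P = 5/6 × 5/6 × 1/2 = 25/72.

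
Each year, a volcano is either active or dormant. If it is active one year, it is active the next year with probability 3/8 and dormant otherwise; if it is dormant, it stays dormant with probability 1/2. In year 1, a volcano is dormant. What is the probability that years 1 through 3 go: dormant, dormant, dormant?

1/4

Year 1 is given. For each transition, use the conditional probability from the current state:
P(dormant | dormant) = 1/2; P(dormant | dormant) = 1/2.
P = 1/2 × 1/2 = 1/4.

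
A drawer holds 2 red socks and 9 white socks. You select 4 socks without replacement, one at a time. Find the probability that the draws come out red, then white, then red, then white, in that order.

Chain rule:
P = 2/11 × 9/10 × 1/9 × 8/8 = 144/7920 = 1/55.

1/55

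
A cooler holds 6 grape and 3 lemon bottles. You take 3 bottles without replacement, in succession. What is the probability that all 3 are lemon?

P(all lemon) = 3/9 × 2/8 × 1/7 = 6/504 = 1/84.

1/84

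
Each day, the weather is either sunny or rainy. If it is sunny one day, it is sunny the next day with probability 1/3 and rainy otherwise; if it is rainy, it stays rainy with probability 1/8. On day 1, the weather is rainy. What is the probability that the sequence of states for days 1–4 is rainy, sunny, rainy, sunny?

49/96

Day 1 is given. For each transition, use the conditional probability from the current state:
P(sunny | rainy) = 7/8; P(rainy | sunny) = 2/3; P(sunny | rainy) = 7/8.
P = 7/8 × 2/3 × 7/8 = 98/192 = 49/96.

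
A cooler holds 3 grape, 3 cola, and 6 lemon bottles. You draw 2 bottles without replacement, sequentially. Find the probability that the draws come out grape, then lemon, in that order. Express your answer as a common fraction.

3/22

Multiply the probability of each draw given the previous ones:
P = 3/12 × 6/11 = 18/132 = 3/22.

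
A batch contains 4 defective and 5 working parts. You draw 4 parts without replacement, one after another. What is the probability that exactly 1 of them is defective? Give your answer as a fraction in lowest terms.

20/63

One ordering (defective drawn first) has probability 4/9 × 5/8 × 4/7 × 3/6 = 240/3024 = 5/63.
There are C(4,1) = 4 such orderings, each equally likely, so P = 4 × 5/63 = 20/63.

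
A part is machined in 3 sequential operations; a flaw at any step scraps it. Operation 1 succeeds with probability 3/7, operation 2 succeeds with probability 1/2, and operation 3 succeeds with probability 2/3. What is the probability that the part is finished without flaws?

Multiplying along the chain,
P = 3/7 × 1/2 × 2/3 = 6/42 = 1/7.

1/7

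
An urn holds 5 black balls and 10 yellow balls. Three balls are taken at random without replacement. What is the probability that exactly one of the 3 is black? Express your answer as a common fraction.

One ordering (black drawn first) has probability 5/15 × 10/14 × 9/13 = 450/2730 = 15/91.
There are C(3,1) = 3 such orderings, each equally likely, so P = 3 × 15/91 = 45/91.

45/91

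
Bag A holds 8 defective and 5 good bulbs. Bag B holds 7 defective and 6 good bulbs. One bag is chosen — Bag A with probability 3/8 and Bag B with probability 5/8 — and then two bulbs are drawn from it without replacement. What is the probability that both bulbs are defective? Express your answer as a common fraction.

63/208

From Bag A: P(both defective) = (8/13)(7/12) = 14/39.
From Bag B: P(both defective) = (7/13)(6/12) = 7/26.
Total probability = (3/8)(14/39) + (5/8)(7/26) = 63/208.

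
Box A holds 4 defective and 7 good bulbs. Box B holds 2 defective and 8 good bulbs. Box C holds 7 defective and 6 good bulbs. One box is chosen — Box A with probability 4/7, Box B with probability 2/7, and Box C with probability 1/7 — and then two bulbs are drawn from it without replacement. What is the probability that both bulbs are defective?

1379/12870

From Box A: P(both defective) = (4/11)(3/10) = 6/55.
From Box B: P(both defective) = (2/10)(1/9) = 1/45.
From Box C: P(both defective) = (7/13)(6/12) = 7/26.
Total probability = (4/7)(6/55) + (2/7)(1/45) + (1/7)(7/26) = 1379/12870.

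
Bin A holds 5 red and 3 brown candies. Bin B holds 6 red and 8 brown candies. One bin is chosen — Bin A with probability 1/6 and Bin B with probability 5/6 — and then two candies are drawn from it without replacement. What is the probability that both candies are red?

215/1092

From Bin A: P(both red) = (5/8)(4/7) = 5/14.
From Bin B: P(both red) = (6/14)(5/13) = 15/91.
Total probability = (1/6)(5/14) + (5/6)(15/91) = 215/1092.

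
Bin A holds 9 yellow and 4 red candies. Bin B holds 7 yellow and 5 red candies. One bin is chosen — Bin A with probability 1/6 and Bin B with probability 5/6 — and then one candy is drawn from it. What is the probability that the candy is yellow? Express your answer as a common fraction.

563/936

From Bin A: P(yellow) = 9/13.
From Bin B: P(yellow) = 7/12.
Total probability = (1/6)(9/13) + (5/6)(7/12) = 563/936.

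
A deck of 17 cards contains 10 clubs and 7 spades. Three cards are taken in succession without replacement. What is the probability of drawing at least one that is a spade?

14/17

P(no spades) = 10/17 × 9/16 × 8/15 = 720/4080 = 3/17.
P(at least one) = 1 − 3/17 = 14/17.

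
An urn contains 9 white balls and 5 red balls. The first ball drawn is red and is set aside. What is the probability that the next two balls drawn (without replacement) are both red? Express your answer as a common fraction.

1/13

With the first ball removed, 4 red remain out of 13.
P = 4/13 × 3/12 = 12/156 = 1/13.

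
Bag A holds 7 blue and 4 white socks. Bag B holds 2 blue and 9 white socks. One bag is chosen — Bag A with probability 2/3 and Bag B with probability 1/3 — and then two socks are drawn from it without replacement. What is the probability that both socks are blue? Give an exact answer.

From Bag A: P(both blue) = (7/11)(6/10) = 21/55.
From Bag B: P(both blue) = (2/11)(1/10) = 1/55.
Total probability = (2/3)(21/55) + (1/3)(1/55) = 43/165.

43/165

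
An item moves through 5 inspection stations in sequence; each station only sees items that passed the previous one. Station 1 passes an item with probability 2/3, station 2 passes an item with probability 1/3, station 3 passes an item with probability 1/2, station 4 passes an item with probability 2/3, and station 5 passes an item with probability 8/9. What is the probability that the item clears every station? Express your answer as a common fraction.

Multiplying along the chain,
P = 2/3 × 1/3 × 1/2 × 2/3 × 8/9 = 32/486 = 16/243.

16/243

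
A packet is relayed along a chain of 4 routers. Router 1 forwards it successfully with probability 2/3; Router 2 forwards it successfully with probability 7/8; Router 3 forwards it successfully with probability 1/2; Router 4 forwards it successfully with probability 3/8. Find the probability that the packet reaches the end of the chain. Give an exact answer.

The events are sequential, so multiply the conditional probabilities:
P = 2/3 × 7/8 × 1/2 × 3/8 = 42/384 = 7/64.

7/64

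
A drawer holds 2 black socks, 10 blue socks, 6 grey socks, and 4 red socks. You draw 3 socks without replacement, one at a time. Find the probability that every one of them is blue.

P = 10/22 × 9/21 × 8/20 = 720/9240 = 6/77.

6/77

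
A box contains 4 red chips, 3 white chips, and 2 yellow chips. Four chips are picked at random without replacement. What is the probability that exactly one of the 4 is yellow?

5/9

One ordering (yellow drawn first) has probability 2/9 × 7/8 × 6/7 × 5/6 = 420/3024 = 5/36.
There are C(4,1) = 4 such orderings, each equally likely, so P = 4 × 5/36 = 5/9.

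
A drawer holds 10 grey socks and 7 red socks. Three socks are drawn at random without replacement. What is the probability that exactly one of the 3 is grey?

One ordering (grey drawn first) has probability 10/17 × 7/16 × 6/15 = 420/4080 = 7/68.
There are C(3,1) = 3 such orderings, each equally likely, so P = 3 × 7/68 = 21/68.

21/68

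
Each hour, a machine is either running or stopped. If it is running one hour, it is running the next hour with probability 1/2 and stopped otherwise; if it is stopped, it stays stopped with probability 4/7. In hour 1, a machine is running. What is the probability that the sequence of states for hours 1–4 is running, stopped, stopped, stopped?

Hour 1 is given. For each transition, use the conditional probability from the current state:
P(stopped | running) = 1/2; P(stopped | stopped) = 4/7; P(stopped | stopped) = 4/7.
P = 1/2 × 4/7 × 4/7 = 16/98 = 8/49.

8/49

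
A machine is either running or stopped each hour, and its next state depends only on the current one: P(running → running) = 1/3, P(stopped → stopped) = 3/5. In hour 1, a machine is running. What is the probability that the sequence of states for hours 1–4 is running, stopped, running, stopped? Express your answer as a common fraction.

8/45

Hour 1 is given. For each transition, use the conditional probability from the current state:
P(stopped | running) = 2/3; P(running | stopped) = 2/5; P(stopped | running) = 2/3.
P = 2/3 × 2/5 × 2/3 = 8/45.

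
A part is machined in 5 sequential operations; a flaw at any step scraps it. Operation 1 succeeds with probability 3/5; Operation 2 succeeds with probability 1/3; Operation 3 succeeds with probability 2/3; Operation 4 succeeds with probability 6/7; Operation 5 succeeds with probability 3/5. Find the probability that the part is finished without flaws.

The events are sequential, so multiply the conditional probabilities:
P = 3/5 × 1/3 × 2/3 × 6/7 × 3/5 = 108/1575 = 12/175.

12/175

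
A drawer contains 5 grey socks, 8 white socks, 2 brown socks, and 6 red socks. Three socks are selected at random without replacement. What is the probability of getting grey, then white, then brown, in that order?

Multiply the probability of each draw given the previous ones:
P = 5/21 × 8/20 × 2/19 = 80/7980 = 4/399.

4/399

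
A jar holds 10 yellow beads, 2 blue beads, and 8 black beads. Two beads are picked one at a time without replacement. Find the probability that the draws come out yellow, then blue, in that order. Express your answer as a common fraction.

1/19

Chain rule:
P = 10/20 × 2/19 = 20/380 = 1/19.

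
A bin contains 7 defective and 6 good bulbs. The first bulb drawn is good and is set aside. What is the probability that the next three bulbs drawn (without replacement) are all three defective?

7/44

After the first draw, 7 of the remaining 12 bulbs are defective.
P = 7/12 × 6/11 × 5/10 = 210/1320 = 7/44.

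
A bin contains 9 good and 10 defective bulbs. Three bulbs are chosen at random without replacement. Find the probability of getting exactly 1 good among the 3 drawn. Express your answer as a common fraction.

One ordering (good drawn first) has probability 9/19 × 10/18 × 9/17 = 810/5814 = 45/323.
There are C(3,1) = 3 such orderings, each equally likely, so P = 3 × 45/323 = 135/323.

135/323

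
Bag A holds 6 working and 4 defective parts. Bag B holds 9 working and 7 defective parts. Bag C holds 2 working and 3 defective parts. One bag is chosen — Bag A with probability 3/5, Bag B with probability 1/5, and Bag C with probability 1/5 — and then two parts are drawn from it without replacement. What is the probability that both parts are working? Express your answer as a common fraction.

From Bag A: P(both working) = (6/10)(5/9) = 1/3.
From Bag B: P(both working) = (9/16)(8/15) = 3/10.
From Bag C: P(both working) = (2/5)(1/4) = 1/10.
Total probability = (3/5)(1/3) + (1/5)(3/10) + (1/5)(1/10) = 7/25.

7/25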